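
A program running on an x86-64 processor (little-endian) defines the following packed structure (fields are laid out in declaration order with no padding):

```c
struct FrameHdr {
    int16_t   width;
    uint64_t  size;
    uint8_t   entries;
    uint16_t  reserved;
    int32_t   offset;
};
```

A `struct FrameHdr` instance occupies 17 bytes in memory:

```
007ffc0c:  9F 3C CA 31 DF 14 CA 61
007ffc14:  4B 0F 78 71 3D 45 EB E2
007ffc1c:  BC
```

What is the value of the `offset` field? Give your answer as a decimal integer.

-1125979323

`offset` follows `width` (2 B), `size` (8 B), `entries` (1 B), `reserved` (2 B), so it starts at offset 2 + 8 + 1 + 2 = 13 and occupies 4 bytes.
Bytes at offsets 13..16: 45 EB E2 BC.
Little-endian: lowest address holds the least-significant byte.
Reassemble most-significant byte first: BC E2 EB 45 → 0xBCE2EB45.
Top bit is set, so as a signed 32-bit value this is 0xBCE2EB45 − 2^32 = -1125979323.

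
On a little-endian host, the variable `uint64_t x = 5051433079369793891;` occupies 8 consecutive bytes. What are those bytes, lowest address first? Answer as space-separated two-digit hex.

63 81 7E 3E 9F 4B 1A 46

5051433079369793891 in hexadecimal, padded to 64 bits, is 0x461A4B9F3E7E8163.
Split into bytes (most-significant first): 46 1A 4B 9F 3E 7E 81 63.
Little-endian stores the least-significant byte at the lowest address.
So at ascending addresses the bytes are 63 81 7E 3E 9F 4B 1A 46.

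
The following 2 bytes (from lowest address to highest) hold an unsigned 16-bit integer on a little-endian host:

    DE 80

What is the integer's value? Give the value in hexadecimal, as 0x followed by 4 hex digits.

Little-endian: lowest address holds the least-significant byte.
Reassemble most-significant byte first: 80 DE → 0x80DE.

0x80DE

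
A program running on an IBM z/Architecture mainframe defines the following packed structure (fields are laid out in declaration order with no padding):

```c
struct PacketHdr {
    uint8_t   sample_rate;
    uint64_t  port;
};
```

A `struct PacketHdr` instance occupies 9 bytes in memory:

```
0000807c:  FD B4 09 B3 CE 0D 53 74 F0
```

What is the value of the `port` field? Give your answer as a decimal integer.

`port` follows `sample_rate` (1 byte), so it starts at byte offset 1 and occupies 8 bytes.
Bytes at offsets 1..8: B4 09 B3 CE 0D 53 74 F0.
Big-endian stores the most-significant byte at the lowest address.
The bytes are already most-significant first: 0xB409B3CE0D5374F0.
0xB409B3CE0D5374F0 = 12973097899185632496.

12973097899185632496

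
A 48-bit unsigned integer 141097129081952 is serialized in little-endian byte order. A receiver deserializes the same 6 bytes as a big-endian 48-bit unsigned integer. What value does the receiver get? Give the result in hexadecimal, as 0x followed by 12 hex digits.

0x60FC41BC5380

141097129081952 in 48-bit hexadecimal is 0x8053BC41FC60.
Stored little-endian, the bytes at ascending addresses are 60 FC 41 BC 53 80.
Read back as big-endian, the last byte is least significant, giving 0x60FC41BC5380.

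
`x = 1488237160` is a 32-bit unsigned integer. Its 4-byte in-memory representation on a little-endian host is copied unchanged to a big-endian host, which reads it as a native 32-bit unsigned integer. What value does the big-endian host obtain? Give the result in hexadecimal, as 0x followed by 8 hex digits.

1488237160 in 32-bit hexadecimal is 0x58B4B268.
Stored little-endian, the bytes at ascending addresses are 68 B2 B4 58.
Read back as big-endian, the last byte is least significant, giving 0x68B2B458.

0x68B2B458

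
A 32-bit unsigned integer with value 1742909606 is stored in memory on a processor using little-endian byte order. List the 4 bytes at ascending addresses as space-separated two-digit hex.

A6 B0 E2 67

1742909606 in hexadecimal, padded to 32 bits, is 0x67E2B0A6.
Split into bytes (most-significant first): 67 E2 B0 A6.
Little-endian: lowest address holds the least-significant byte.
So at ascending addresses the bytes are A6 B0 E2 67.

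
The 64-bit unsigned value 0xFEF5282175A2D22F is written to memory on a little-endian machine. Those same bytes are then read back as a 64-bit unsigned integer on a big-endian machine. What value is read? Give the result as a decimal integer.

3445995288843056638

Stored little-endian, the bytes at ascending addresses are 2F D2 A2 75 21 28 F5 FE.
Read back as big-endian, the last byte is least significant, giving 0x2FD2A2752128F5FE.
0x2FD2A2752128F5FE = 3445995288843056638.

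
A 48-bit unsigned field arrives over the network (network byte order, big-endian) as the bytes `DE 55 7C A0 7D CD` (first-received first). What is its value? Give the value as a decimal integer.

Big-endian: lowest address holds the most-significant byte.
The bytes are already most-significant first: 0xDE557CA07DCD.
0xDE557CA07DCD = 244458744479181.

244458744479181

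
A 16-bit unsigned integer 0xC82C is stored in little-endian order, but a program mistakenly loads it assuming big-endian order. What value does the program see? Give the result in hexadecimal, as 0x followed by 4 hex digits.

Stored little-endian, the bytes at ascending addresses are 2C C8.
Read back as big-endian, the last byte is least significant, giving 0x2CC8.

0x2CC8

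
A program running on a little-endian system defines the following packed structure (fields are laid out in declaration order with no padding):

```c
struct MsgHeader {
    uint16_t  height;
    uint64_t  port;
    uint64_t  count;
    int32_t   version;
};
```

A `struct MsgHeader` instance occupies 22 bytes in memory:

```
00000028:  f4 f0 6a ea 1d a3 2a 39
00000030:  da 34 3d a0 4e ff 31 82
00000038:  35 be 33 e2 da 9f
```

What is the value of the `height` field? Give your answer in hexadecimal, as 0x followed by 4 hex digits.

`height` is the first field, at byte offset 0, occupying 2 bytes.
Bytes at offsets 0..1: F4 F0.
In little-endian order the low byte comes first in memory.
Reassemble most-significant byte first: F0 F4 → 0xF0F4.

0xF0F4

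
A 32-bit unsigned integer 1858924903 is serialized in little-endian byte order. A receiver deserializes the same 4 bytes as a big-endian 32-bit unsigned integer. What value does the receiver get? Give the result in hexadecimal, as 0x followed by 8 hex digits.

1858924903 in 32-bit hexadecimal is 0x6ECCF167.
Stored little-endian, the bytes at ascending addresses are 67 F1 CC 6E.
Read back as big-endian, the last byte is least significant, giving 0x67F1CC6E.

0x67F1CC6E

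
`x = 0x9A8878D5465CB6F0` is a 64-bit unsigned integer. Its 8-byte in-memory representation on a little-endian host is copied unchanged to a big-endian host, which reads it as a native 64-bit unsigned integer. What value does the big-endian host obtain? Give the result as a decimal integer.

Stored little-endian, the bytes at ascending addresses are F0 B6 5C 46 D5 78 88 9A.
Read back as big-endian, the last byte is least significant, giving 0xF0B65C46D578889A.
0xF0B65C46D578889A = 17345152474162956442.

17345152474162956442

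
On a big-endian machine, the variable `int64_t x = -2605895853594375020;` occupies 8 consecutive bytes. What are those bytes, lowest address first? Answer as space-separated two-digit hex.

Two's complement of -2605895853594375020 in 64 bits: 2605895853594375020 = 0x242A0078E327F36C; invert → 0xDBD5FF871CD80C93; add 1 → 0xDBD5FF871CD80C94.
Split into bytes (most-significant first): DB D5 FF 87 1C D8 0C 94.
Big-endian: lowest address holds the most-significant byte.
So the memory order matches the most-significant-first order: DB D5 FF 87 1C D8 0C 94.

DB D5 FF 87 1C D8 0C 94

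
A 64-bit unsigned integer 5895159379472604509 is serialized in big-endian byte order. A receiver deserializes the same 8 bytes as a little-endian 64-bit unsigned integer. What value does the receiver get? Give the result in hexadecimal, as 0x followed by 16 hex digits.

5895159379472604509 in 64-bit hexadecimal is 0x51CFD038C3C6DD5D.
Stored big-endian, the bytes at ascending addresses are 51 CF D0 38 C3 C6 DD 5D.
Read back as little-endian, the first byte is least significant, giving 0x5DDDC6C338D0CF51.

0x5DDDC6C338D0CF51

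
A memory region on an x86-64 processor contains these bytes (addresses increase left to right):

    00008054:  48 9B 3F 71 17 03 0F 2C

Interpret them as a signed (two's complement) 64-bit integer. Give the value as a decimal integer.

Little-endian stores the least-significant byte at the lowest address.
Reassemble most-significant byte first: 2C 0F 03 17 71 3F 9B 48 → 0x2C0F0317713F9B48.
0x2C0F0317713F9B48 = 3174759661538614088.

3174759661538614088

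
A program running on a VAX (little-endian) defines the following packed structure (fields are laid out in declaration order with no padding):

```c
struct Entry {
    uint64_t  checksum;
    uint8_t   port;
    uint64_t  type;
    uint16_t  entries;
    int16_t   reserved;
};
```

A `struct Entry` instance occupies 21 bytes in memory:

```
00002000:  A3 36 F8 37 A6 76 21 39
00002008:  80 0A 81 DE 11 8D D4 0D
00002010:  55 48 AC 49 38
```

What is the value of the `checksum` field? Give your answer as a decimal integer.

4116701990669006499

`checksum` is the first field, at byte offset 0, occupying 8 bytes.
Bytes at offsets 0..7: A3 36 F8 37 A6 76 21 39.
Little-endian stores the least-significant byte at the lowest address.
Reassemble most-significant byte first: 39 21 76 A6 37 F8 36 A3 → 0x392176A637F836A3.
0x392176A637F836A3 = 4116701990669006499.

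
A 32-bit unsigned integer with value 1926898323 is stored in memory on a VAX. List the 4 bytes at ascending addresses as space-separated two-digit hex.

93 22 DA 72

1926898323 in hexadecimal, padded to 32 bits, is 0x72DA2293.
Split into bytes (most-significant first): 72 DA 22 93.
Little-endian stores the least-significant byte at the lowest address.
So at ascending addresses the bytes are 93 22 DA 72.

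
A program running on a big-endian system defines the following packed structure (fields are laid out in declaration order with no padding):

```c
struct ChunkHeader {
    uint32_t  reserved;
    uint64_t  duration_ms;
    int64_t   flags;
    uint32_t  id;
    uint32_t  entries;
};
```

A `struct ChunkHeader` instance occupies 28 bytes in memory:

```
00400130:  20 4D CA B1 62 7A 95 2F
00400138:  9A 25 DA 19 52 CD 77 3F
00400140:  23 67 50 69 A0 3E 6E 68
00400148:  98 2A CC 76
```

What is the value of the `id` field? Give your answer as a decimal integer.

2688446056

`id` follows `reserved` (4 B), `duration_ms` (8 B), `flags` (8 B), so it starts at offset 4 + 8 + 8 = 20 and occupies 4 bytes.
Bytes at offsets 20..23: A0 3E 6E 68.
Big-endian: lowest address holds the most-significant byte.
The bytes are already most-significant first: 0xA03E6E68.
0xA03E6E68 = 2688446056.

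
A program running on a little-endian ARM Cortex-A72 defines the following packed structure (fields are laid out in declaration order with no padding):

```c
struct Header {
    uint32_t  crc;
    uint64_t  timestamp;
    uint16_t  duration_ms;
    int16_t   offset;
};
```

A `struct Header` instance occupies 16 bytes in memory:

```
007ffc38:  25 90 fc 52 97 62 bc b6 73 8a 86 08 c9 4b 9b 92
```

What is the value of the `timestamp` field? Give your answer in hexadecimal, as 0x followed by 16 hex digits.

`timestamp` follows `crc` (4 bytes), so it starts at byte offset 4 and occupies 8 bytes.
Bytes at offsets 4..11: 97 62 BC B6 73 8A 86 08.
In little-endian order the low byte comes first in memory.
Reassemble most-significant byte first: 08 86 8A 73 B6 BC 62 97 → 0x08868A73B6BC6297.

0x08868A73B6BC6297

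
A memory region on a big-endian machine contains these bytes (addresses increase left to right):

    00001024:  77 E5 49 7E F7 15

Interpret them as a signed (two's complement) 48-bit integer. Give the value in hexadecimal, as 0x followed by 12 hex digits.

0x77E5497EF715

Big-endian: lowest address holds the most-significant byte.
The bytes are already most-significant first: 0x77E5497EF715.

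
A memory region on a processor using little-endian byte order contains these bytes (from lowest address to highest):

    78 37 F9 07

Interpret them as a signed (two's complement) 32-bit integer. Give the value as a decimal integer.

Little-endian stores the least-significant byte at the lowest address.
Reassemble most-significant byte first: 07 F9 37 78 → 0x07F93778.
0x07F93778 = 133773176.

133773176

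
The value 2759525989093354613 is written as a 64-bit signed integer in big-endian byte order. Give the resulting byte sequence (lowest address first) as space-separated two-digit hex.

26 4B CE 44 38 5E 2C 75

2759525989093354613 in hexadecimal, padded to 64 bits, is 0x264BCE44385E2C75.
Split into bytes (most-significant first): 26 4B CE 44 38 5E 2C 75.
Big-endian: lowest address holds the most-significant byte.
So the memory order matches the most-significant-first order: 26 4B CE 44 38 5E 2C 75.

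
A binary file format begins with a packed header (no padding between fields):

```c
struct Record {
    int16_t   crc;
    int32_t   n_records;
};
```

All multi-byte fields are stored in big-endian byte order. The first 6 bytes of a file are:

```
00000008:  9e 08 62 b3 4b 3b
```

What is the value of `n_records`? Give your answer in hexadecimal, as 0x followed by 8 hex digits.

0x62B34B3B

`n_records` follows `crc` (2 bytes), so it starts at byte offset 2 and occupies 4 bytes.
Bytes at offsets 2..5: 62 B3 4B 3B.
Big-endian stores the most-significant byte at the lowest address.
The bytes are already most-significant first: 0x62B34B3B.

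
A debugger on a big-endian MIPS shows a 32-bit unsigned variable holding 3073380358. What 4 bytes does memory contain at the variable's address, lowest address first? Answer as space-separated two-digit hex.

3073380358 in hexadecimal, padded to 32 bits, is 0xB7301006.
Split into bytes (most-significant first): B7 30 10 06.
Big-endian: lowest address holds the most-significant byte.
So the memory order matches the most-significant-first order: B7 30 10 06.

B7 30 10 06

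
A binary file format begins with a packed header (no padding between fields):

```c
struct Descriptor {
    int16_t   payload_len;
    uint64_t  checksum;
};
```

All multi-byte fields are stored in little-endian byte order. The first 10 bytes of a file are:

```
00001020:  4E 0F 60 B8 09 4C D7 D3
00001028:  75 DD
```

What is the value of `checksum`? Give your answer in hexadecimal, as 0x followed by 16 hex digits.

0xDD75D3D74C09B860

`checksum` follows `payload_len` (2 bytes), so it starts at byte offset 2 and occupies 8 bytes.
Bytes at offsets 2..9: 60 B8 09 4C D7 D3 75 DD.
Little-endian stores the least-significant byte at the lowest address.
Reassemble most-significant byte first: DD 75 D3 D7 4C 09 B8 60 → 0xDD75D3D74C09B860.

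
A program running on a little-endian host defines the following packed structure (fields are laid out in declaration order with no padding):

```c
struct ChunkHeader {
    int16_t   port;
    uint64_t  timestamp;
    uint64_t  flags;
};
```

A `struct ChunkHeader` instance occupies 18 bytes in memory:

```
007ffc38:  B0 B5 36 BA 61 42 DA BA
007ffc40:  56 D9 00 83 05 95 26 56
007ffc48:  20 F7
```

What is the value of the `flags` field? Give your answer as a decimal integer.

17807327650331853568

`flags` follows `port` (2 B), `timestamp` (8 B), so it starts at offset 2 + 8 = 10 and occupies 8 bytes.
Bytes at offsets 10..17: 00 83 05 95 26 56 20 F7.
Little-endian: lowest address holds the least-significant byte.
Reassemble most-significant byte first: F7 20 56 26 95 05 83 00 → 0xF720562695058300.
0xF720562695058300 = 17807327650331853568.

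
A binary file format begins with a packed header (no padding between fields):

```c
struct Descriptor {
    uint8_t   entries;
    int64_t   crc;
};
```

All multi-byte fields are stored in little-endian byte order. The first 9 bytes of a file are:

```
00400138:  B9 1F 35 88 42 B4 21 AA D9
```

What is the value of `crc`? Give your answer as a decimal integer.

-2762358363344325345

`crc` follows `entries` (1 byte), so it starts at byte offset 1 and occupies 8 bytes.
Bytes at offsets 1..8: 1F 35 88 42 B4 21 AA D9.
Little-endian: lowest address holds the least-significant byte.
Reassemble most-significant byte first: D9 AA 21 B4 42 88 35 1F → 0xD9AA21B44288351F.
Top bit is set, so as a signed 64-bit value this is 0xD9AA21B44288351F − 2^64 = -2762358363344325345.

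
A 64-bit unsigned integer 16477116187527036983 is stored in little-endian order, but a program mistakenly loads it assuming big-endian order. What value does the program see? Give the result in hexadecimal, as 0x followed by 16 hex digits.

0x37406380DF79AAE4

16477116187527036983 in 64-bit hexadecimal is 0xE4AA79DF80634037.
Stored little-endian, the bytes at ascending addresses are 37 40 63 80 DF 79 AA E4.
Read back as big-endian, the last byte is least significant, giving 0x37406380DF79AAE4.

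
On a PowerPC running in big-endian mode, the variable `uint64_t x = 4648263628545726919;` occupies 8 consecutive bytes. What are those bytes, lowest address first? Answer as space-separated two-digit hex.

40 81 F3 24 81 D6 19 C7

4648263628545726919 in hexadecimal, padded to 64 bits, is 0x4081F32481D619C7.
Split into bytes (most-significant first): 40 81 F3 24 81 D6 19 C7.
In big-endian order the high byte comes first in memory.
So the memory order matches the most-significant-first order: 40 81 F3 24 81 D6 19 C7.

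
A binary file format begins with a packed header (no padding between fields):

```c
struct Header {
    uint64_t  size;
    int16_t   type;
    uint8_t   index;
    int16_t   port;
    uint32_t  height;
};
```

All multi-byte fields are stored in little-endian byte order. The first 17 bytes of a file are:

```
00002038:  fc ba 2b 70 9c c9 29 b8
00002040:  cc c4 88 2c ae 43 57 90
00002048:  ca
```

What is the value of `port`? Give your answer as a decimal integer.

`port` follows `size` (8 B), `type` (2 B), `index` (1 B), so it starts at offset 8 + 2 + 1 = 11 and occupies 2 bytes.
Bytes at offsets 11..12: 2C AE.
In little-endian order the low byte comes first in memory.
Reassemble most-significant byte first: AE 2C → 0xAE2C.
Top bit is set, so as a signed 16-bit value this is 0xAE2C − 2^16 = -20948.

-20948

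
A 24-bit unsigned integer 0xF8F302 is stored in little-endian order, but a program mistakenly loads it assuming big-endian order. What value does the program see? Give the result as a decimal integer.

193528

Stored little-endian, the bytes at ascending addresses are 02 F3 F8.
Read back as big-endian, the last byte is least significant, giving 0x02F3F8.
0x02F3F8 = 193528.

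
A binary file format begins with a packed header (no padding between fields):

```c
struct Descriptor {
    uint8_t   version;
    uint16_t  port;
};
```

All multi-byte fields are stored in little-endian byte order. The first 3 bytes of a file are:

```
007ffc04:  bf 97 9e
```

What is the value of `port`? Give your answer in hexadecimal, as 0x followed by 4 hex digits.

`port` follows `version` (1 byte), so it starts at byte offset 1 and occupies 2 bytes.
Bytes at offsets 1..2: 97 9E.
Little-endian: lowest address holds the least-significant byte.
Reassemble most-significant byte first: 9E 97 → 0x9E97.

0x9E97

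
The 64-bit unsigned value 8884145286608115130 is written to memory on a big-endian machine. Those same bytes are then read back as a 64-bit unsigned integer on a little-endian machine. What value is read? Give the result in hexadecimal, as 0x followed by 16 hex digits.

8884145286608115130 in 64-bit hexadecimal is 0x7B4AD311653CD5BA.
Stored big-endian, the bytes at ascending addresses are 7B 4A D3 11 65 3C D5 BA.
Read back as little-endian, the first byte is least significant, giving 0xBAD53C6511D34A7B.

0xBAD53C6511D34A7B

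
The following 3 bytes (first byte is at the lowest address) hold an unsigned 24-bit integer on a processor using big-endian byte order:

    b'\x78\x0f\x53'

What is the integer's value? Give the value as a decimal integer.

7868243

Big-endian stores the most-significant byte at the lowest address.
The bytes are already most-significant first: 0x780F53.
0x780F53 = 7868243.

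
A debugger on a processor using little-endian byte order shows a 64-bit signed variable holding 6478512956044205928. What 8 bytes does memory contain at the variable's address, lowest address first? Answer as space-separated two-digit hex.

6478512956044205928 in hexadecimal, padded to 64 bits, is 0x59E84D3579C7DF68.
Split into bytes (most-significant first): 59 E8 4D 35 79 C7 DF 68.
Little-endian stores the least-significant byte at the lowest address.
So at ascending addresses the bytes are 68 DF C7 79 35 4D E8 59.

68 DF C7 79 35 4D E8 59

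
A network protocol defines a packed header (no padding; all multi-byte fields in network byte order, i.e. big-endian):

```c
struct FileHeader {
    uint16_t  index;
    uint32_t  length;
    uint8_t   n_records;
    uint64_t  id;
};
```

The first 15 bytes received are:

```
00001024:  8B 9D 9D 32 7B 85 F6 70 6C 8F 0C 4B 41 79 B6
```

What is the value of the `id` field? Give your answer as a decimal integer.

8101007112697641398

`id` follows `index` (2 B), `length` (4 B), `n_records` (1 B), so it starts at offset 2 + 4 + 1 = 7 and occupies 8 bytes.
Bytes at offsets 7..14: 70 6C 8F 0C 4B 41 79 B6.
Big-endian: lowest address holds the most-significant byte.
The bytes are already most-significant first: 0x706C8F0C4B4179B6.
0x706C8F0C4B4179B6 = 8101007112697641398.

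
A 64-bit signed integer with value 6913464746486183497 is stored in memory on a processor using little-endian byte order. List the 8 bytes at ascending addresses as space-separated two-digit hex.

49 B6 7E CD 8E 8F F1 5F

6913464746486183497 in hexadecimal, padded to 64 bits, is 0x5FF18F8ECD7EB649.
Split into bytes (most-significant first): 5F F1 8F 8E CD 7E B6 49.
Little-endian stores the least-significant byte at the lowest address.
So at ascending addresses the bytes are 49 B6 7E CD 8E 8F F1 5F.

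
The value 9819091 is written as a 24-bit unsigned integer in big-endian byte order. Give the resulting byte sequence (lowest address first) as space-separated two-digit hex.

9819091 in hexadecimal, padded to 24 bits, is 0x95D3D3.
Split into bytes (most-significant first): 95 D3 D3.
In big-endian order the high byte comes first in memory.
So the memory order matches the most-significant-first order: 95 D3 D3.

95 D3 D3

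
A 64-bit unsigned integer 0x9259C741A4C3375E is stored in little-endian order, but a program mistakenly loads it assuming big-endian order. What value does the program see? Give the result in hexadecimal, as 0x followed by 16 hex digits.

Stored little-endian, the bytes at ascending addresses are 5E 37 C3 A4 41 C7 59 92.
Read back as big-endian, the last byte is least significant, giving 0x5E37C3A441C75992.

0x5E37C3A441C75992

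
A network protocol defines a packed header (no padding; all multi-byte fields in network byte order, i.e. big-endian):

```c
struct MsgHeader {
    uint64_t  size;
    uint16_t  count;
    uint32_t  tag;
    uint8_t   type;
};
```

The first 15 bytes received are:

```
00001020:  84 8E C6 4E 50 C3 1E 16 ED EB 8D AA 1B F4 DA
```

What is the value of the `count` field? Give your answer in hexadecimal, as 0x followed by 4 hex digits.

0xEDEB

`count` follows `size` (8 bytes), so it starts at byte offset 8 and occupies 2 bytes.
Bytes at offsets 8..9: ED EB.
In big-endian order the high byte comes first in memory.
The bytes are already most-significant first: 0xEDEB.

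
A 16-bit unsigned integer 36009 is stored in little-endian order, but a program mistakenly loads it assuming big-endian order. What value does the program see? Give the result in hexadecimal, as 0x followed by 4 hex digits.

36009 in 16-bit hexadecimal is 0x8CA9.
Stored little-endian, the bytes at ascending addresses are A9 8C.
Read back as big-endian, the last byte is least significant, giving 0xA98C.

0xA98C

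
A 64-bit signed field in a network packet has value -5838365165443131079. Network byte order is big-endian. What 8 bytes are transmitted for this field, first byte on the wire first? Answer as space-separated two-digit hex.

Two's complement of -5838365165443131079 in 64 bits: 5838365165443131079 = 0x51060A2F5B40A6C7; invert → 0xAEF9F5D0A4BF5938; add 1 → 0xAEF9F5D0A4BF5939.
Split into bytes (most-significant first): AE F9 F5 D0 A4 BF 59 39.
In big-endian order the high byte comes first in memory.
So the memory order matches the most-significant-first order: AE F9 F5 D0 A4 BF 59 39.

AE F9 F5 D0 A4 BF 59 39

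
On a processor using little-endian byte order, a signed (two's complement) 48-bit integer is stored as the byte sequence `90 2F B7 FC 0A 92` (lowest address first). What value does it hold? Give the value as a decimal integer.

Little-endian stores the least-significant byte at the lowest address.
Reassemble most-significant byte first: 92 0A FC B7 2F 90 → 0x920AFCB72F90.
Top bit is set, so as a signed 48-bit value this is 0x920AFCB72F90 − 2^48 = -120899089518704.

-120899089518704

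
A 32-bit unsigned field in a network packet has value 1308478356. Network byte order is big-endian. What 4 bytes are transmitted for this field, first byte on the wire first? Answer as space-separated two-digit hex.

4D FD CB 94

1308478356 in hexadecimal, padded to 32 bits, is 0x4DFDCB94.
Split into bytes (most-significant first): 4D FD CB 94.
Big-endian: lowest address holds the most-significant byte.
So the memory order matches the most-significant-first order: 4D FD CB 94.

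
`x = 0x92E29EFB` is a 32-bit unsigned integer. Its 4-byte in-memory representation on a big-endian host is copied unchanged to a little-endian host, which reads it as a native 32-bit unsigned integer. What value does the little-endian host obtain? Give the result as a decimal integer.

4221493906

Stored big-endian, the bytes at ascending addresses are 92 E2 9E FB.
Read back as little-endian, the first byte is least significant, giving 0xFB9EE292.
0xFB9EE292 = 4221493906.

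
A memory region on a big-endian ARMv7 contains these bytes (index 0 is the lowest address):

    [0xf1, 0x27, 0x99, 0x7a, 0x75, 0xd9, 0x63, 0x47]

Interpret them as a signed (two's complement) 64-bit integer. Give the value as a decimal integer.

In big-endian order the high byte comes first in memory.
The bytes are already most-significant first: 0xF127997A75D96347.
Top bit is set, so as a signed 64-bit value this is 0xF127997A75D96347 − 2^64 = -1069717635234962617.

-1069717635234962617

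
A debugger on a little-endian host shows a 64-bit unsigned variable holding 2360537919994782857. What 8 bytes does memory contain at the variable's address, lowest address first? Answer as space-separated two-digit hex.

2360537919994782857 in hexadecimal, padded to 64 bits, is 0x20C250BB4820E489.
Split into bytes (most-significant first): 20 C2 50 BB 48 20 E4 89.
Little-endian: lowest address holds the least-significant byte.
So at ascending addresses the bytes are 89 E4 20 48 BB 50 C2 20.

89 E4 20 48 BB 50 C2 20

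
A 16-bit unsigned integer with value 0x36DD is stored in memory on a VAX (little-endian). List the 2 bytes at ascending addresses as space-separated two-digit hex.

DD 36

Split into bytes (most-significant first): 36 DD.
Little-endian: lowest address holds the least-significant byte.
So at ascending addresses the bytes are DD 36.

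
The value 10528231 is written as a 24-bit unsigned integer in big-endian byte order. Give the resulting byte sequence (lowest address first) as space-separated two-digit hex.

10528231 in hexadecimal, padded to 24 bits, is 0xA0A5E7.
Split into bytes (most-significant first): A0 A5 E7.
Big-endian: lowest address holds the most-significant byte.
So the memory order matches the most-significant-first order: A0 A5 E7.

A0 A5 E7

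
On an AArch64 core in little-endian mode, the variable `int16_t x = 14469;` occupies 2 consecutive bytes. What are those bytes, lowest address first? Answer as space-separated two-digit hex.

14469 in hexadecimal, padded to 16 bits, is 0x3885.
Split into bytes (most-significant first): 38 85.
Little-endian stores the least-significant byte at the lowest address.
So at ascending addresses the bytes are 85 38.

85 38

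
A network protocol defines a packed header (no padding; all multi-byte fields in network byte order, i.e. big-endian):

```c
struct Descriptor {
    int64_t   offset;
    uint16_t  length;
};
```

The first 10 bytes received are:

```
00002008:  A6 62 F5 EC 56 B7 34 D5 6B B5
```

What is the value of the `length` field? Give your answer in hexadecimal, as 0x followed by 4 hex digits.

`length` follows `offset` (8 bytes), so it starts at byte offset 8 and occupies 2 bytes.
Bytes at offsets 8..9: 6B B5.
In big-endian order the high byte comes first in memory.
The bytes are already most-significant first: 0x6BB5.

0x6BB5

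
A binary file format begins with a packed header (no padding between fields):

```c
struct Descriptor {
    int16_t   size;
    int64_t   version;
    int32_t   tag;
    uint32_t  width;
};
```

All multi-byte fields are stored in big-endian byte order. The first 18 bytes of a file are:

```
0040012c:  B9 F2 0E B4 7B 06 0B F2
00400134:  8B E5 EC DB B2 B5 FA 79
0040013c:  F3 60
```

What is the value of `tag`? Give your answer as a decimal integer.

`tag` follows `size` (2 B), `version` (8 B), so it starts at offset 2 + 8 = 10 and occupies 4 bytes.
Bytes at offsets 10..13: EC DB B2 B5.
Big-endian: lowest address holds the most-significant byte.
The bytes are already most-significant first: 0xECDBB2B5.
Top bit is set, so as a signed 32-bit value this is 0xECDBB2B5 − 2^32 = -321146187.

-321146187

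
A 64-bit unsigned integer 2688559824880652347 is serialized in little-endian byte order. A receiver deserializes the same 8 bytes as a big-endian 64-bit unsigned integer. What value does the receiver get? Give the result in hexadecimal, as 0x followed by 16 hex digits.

0x3BD06587EAAE4F25

2688559824880652347 in 64-bit hexadecimal is 0x254FAEEA8765D03B.
Stored little-endian, the bytes at ascending addresses are 3B D0 65 87 EA AE 4F 25.
Read back as big-endian, the last byte is least significant, giving 0x3BD06587EAAE4F25.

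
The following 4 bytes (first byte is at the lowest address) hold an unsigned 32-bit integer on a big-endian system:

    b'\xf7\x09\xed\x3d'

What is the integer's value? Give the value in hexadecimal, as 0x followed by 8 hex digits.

Big-endian stores the most-significant byte at the lowest address.
The bytes are already most-significant first: 0xF709ED3D.

0xF709ED3D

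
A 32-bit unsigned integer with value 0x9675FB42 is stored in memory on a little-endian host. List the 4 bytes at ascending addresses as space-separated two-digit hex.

Split into bytes (most-significant first): 96 75 FB 42.
Little-endian stores the least-significant byte at the lowest address.
So at ascending addresses the bytes are 42 FB 75 96.

42 FB 75 96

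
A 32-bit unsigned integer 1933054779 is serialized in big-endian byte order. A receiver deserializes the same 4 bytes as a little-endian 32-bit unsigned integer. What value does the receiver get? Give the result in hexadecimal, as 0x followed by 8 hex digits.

0x3B133873

1933054779 in 32-bit hexadecimal is 0x7338133B.
Stored big-endian, the bytes at ascending addresses are 73 38 13 3B.
Read back as little-endian, the first byte is least significant, giving 0x3B133873.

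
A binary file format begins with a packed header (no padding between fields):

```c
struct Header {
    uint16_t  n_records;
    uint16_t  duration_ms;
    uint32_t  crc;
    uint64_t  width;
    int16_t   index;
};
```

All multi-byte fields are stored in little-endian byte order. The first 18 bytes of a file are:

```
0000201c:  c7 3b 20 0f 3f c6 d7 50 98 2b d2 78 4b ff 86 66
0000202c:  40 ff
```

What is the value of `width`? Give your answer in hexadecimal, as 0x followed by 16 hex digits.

`width` follows `n_records` (2 B), `duration_ms` (2 B), `crc` (4 B), so it starts at offset 2 + 2 + 4 = 8 and occupies 8 bytes.
Bytes at offsets 8..15: 98 2B D2 78 4B FF 86 66.
Little-endian stores the least-significant byte at the lowest address.
Reassemble most-significant byte first: 66 86 FF 4B 78 D2 2B 98 → 0x6686FF4B78D22B98.

0x6686FF4B78D22B98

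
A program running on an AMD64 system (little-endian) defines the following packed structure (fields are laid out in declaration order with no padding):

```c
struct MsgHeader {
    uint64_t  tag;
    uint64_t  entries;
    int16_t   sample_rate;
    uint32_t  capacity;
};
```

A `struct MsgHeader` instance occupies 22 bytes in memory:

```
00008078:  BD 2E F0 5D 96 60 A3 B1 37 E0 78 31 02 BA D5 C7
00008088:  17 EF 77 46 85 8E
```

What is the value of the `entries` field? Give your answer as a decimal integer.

14399619902169735223

`entries` follows `tag` (8 bytes), so it starts at byte offset 8 and occupies 8 bytes.
Bytes at offsets 8..15: 37 E0 78 31 02 BA D5 C7.
In little-endian order the low byte comes first in memory.
Reassemble most-significant byte first: C7 D5 BA 02 31 78 E0 37 → 0xC7D5BA023178E037.
0xC7D5BA023178E037 = 14399619902169735223.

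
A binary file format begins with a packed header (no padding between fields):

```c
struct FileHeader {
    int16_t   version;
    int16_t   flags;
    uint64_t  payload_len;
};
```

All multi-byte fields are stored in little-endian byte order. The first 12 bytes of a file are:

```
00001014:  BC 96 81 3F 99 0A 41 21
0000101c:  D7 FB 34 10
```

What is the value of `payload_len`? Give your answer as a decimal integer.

1167835104790252185

`payload_len` follows `version` (2 B), `flags` (2 B), so it starts at offset 2 + 2 = 4 and occupies 8 bytes.
Bytes at offsets 4..11: 99 0A 41 21 D7 FB 34 10.
Little-endian stores the least-significant byte at the lowest address.
Reassemble most-significant byte first: 10 34 FB D7 21 41 0A 99 → 0x1034FBD721410A99.
0x1034FBD721410A99 = 1167835104790252185.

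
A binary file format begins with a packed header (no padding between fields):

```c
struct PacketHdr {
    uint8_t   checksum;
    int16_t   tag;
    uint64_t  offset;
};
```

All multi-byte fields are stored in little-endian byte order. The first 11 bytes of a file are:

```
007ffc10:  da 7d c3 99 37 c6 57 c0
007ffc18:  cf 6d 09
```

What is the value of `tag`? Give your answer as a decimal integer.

`tag` follows `checksum` (1 byte), so it starts at byte offset 1 and occupies 2 bytes.
Bytes at offsets 1..2: 7D C3.
Little-endian: lowest address holds the least-significant byte.
Reassemble most-significant byte first: C3 7D → 0xC37D.
Top bit is set, so as a signed 16-bit value this is 0xC37D − 2^16 = -15491.

-15491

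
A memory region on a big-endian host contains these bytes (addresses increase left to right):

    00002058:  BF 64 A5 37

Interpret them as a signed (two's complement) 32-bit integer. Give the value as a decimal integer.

-1083923145

Big-endian: lowest address holds the most-significant byte.
The bytes are already most-significant first: 0xBF64A537.
Top bit is set, so as a signed 32-bit value this is 0xBF64A537 − 2^32 = -1083923145.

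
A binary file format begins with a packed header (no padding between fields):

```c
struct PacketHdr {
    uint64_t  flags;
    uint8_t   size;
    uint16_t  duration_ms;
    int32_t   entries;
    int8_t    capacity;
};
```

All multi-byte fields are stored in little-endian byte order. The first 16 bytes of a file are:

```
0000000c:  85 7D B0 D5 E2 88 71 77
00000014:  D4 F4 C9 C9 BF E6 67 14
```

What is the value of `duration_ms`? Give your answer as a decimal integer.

`duration_ms` follows `flags` (8 B), `size` (1 B), so it starts at offset 8 + 1 = 9 and occupies 2 bytes.
Bytes at offsets 9..10: F4 C9.
Little-endian: lowest address holds the least-significant byte.
Reassemble most-significant byte first: C9 F4 → 0xC9F4.
0xC9F4 = 51700.

51700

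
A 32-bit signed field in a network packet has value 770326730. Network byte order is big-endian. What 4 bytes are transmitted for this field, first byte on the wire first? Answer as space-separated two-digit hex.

2D EA 40 CA

770326730 in hexadecimal, padded to 32 bits, is 0x2DEA40CA.
Split into bytes (most-significant first): 2D EA 40 CA.
In big-endian order the high byte comes first in memory.
So the memory order matches the most-significant-first order: 2D EA 40 CA.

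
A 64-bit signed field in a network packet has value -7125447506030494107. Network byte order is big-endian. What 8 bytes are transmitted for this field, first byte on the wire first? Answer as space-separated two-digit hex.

9D 1D 53 3E D9 5B FE 65

Two's complement of -7125447506030494107 in 64 bits: 7125447506030494107 = 0x62E2ACC126A4019B; invert → 0x9D1D533ED95BFE64; add 1 → 0x9D1D533ED95BFE65.
Split into bytes (most-significant first): 9D 1D 53 3E D9 5B FE 65.
Big-endian stores the most-significant byte at the lowest address.
So the memory order matches the most-significant-first order: 9D 1D 53 3E D9 5B FE 65.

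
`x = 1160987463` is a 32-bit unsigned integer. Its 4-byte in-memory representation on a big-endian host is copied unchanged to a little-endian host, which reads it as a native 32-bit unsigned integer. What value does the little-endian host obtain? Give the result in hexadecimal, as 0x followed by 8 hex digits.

0x47433345

1160987463 in 32-bit hexadecimal is 0x45334347.
Stored big-endian, the bytes at ascending addresses are 45 33 43 47.
Read back as little-endian, the first byte is least significant, giving 0x47433345.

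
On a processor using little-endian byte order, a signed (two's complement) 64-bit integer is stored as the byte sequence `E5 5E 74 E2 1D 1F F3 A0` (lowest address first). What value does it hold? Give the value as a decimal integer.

-6849096395086602523

Little-endian: lowest address holds the least-significant byte.
Reassemble most-significant byte first: A0 F3 1F 1D E2 74 5E E5 → 0xA0F31F1DE2745EE5.
Top bit is set, so as a signed 64-bit value this is 0xA0F31F1DE2745EE5 − 2^64 = -6849096395086602523.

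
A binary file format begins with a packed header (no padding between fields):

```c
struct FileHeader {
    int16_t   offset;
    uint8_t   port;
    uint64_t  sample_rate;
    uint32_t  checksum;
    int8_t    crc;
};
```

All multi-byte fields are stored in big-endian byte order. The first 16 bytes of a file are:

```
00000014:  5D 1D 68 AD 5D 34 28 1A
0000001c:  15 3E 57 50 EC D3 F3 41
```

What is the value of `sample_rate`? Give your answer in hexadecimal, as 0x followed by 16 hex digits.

`sample_rate` follows `offset` (2 B), `port` (1 B), so it starts at offset 2 + 1 = 3 and occupies 8 bytes.
Bytes at offsets 3..10: AD 5D 34 28 1A 15 3E 57.
Big-endian: lowest address holds the most-significant byte.
The bytes are already most-significant first: 0xAD5D34281A153E57.

0xAD5D34281A153E57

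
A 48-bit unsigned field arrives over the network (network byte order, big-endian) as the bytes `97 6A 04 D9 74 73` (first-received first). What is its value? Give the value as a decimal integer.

166481603687539

In big-endian order the high byte comes first in memory.
The bytes are already most-significant first: 0x976A04D97473.
0x976A04D97473 = 166481603687539.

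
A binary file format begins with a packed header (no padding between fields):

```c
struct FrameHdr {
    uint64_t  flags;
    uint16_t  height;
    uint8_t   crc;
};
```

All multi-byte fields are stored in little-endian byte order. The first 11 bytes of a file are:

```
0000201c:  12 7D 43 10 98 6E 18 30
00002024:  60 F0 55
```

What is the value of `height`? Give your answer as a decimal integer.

61536

`height` follows `flags` (8 bytes), so it starts at byte offset 8 and occupies 2 bytes.
Bytes at offsets 8..9: 60 F0.
In little-endian order the low byte comes first in memory.
Reassemble most-significant byte first: F0 60 → 0xF060.
0xF060 = 61536.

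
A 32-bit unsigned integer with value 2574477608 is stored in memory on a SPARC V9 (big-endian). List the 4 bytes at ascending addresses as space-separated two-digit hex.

2574477608 in hexadecimal, padded to 32 bits, is 0x99736928.
Split into bytes (most-significant first): 99 73 69 28.
Big-endian: lowest address holds the most-significant byte.
So the memory order matches the most-significant-first order: 99 73 69 28.

99 73 69 28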